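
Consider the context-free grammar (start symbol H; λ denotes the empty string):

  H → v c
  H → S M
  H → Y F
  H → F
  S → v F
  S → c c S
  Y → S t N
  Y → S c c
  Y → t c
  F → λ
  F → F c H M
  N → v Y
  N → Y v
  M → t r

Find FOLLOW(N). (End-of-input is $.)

{ $, c, t, v }

In Y → S t N: N is at the end, add FOLLOW(Y) = { $, c, t, v }.
Union: FOLLOW(N) = { $, c, t, v }.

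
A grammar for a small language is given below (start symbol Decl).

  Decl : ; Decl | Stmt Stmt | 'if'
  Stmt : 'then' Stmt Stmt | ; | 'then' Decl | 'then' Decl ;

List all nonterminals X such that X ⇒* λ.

{ } (none)

No nonterminal has an empty production or an RHS whose symbols are all nullable.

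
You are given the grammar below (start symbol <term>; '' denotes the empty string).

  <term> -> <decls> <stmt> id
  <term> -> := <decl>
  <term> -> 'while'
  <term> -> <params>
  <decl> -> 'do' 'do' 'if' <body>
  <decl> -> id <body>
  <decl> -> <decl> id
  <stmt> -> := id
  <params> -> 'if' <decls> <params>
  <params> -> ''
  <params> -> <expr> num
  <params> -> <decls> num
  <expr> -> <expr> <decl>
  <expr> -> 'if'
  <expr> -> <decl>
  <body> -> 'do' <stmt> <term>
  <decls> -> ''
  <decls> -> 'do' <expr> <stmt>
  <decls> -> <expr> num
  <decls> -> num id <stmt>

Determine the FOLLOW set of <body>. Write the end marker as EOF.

In <decl> -> 'do' 'do' 'if' <body>: <body> is at the end, add FOLLOW(<decl>) = { EOF, 'do', :=, id, num }.
In <decl> -> id <body>: <body> is at the end, add FOLLOW(<decl>) = { EOF, 'do', :=, id, num }.
Union: FOLLOW(<body>) = { EOF, 'do', :=, id, num }.

{ EOF, 'do', :=, id, num }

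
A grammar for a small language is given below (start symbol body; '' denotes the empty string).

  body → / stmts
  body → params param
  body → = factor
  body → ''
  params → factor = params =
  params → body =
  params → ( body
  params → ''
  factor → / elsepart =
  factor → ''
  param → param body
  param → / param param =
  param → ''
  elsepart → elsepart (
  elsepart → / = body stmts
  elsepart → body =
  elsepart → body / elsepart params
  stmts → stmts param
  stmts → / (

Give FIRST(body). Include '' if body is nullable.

{ (, /, =, '' }

body → / stmts contributes {/}.
From body → params param: params, param nullable, take FIRST(params) ∪ FIRST(param) = { (, /, = }; also '' since the whole RHS is nullable.
body → = factor contributes {=}.
body → '' contributes ''.
Union: FIRST(body) = { (, /, =, '' }.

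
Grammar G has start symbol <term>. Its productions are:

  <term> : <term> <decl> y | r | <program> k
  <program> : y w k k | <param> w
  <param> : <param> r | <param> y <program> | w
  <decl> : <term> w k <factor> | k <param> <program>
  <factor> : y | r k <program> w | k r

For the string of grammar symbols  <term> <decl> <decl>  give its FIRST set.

Add FIRST(<term>) = { r, w, y }; <term> is not nullable, stop.

{ r, w, y }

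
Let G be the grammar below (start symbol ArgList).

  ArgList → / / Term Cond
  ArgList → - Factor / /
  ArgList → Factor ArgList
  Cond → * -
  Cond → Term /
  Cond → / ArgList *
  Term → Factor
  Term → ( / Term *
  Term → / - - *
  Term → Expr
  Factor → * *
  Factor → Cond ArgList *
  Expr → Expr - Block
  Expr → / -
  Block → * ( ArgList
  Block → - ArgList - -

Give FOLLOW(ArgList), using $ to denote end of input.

ArgList is the start symbol, so $ ∈ FOLLOW(ArgList).
In ArgList → Factor ArgList: ArgList is at the end, add FOLLOW(ArgList) = { $, (, *, -, / }.
In Cond → / ArgList *: add FIRST(*) = { * }.
In Factor → Cond ArgList *: add FIRST(*) = { * }.
In Block → * ( ArgList: ArgList is at the end, add FOLLOW(Block) = { (, *, -, / }.
In Block → - ArgList - -: add FIRST(- -) = { - }.
Union: FOLLOW(ArgList) = { $, (, *, -, / }.

{ $, (, *, -, / }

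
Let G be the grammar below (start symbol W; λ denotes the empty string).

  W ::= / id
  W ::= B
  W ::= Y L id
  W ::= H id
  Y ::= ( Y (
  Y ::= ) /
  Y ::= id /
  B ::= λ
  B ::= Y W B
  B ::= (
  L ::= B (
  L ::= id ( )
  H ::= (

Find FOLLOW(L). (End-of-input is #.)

In W ::= Y L id: add FIRST(id) = { id }.
Union: FOLLOW(L) = { id }.

{ id }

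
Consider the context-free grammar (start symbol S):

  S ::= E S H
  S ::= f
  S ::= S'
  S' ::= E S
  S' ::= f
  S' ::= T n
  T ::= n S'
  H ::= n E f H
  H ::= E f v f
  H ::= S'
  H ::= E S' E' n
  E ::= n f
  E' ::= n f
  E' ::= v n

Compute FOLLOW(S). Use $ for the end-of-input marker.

{ $, f, n, v }

S is the start symbol, so $ ∈ FOLLOW(S).
In S ::= E S H: add FIRST(H) = { f, n }.
In S' ::= E S: S is at the end, add FOLLOW(S') = { $, f, n, v }.
Union: FOLLOW(S) = { $, f, n, v }.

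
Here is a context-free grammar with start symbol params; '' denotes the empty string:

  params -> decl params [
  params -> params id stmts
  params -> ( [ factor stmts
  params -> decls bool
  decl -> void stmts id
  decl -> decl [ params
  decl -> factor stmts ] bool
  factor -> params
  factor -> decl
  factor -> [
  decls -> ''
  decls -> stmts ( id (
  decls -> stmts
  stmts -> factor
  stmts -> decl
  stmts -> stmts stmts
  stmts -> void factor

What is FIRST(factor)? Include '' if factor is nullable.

From factor -> params: add FIRST(params) = { (, [, bool, void }.
From factor -> decl: add FIRST(decl) = { (, [, bool, void }.
factor -> [ contributes {[}.
Union: FIRST(factor) = { (, [, bool, void }.

{ (, [, bool, void }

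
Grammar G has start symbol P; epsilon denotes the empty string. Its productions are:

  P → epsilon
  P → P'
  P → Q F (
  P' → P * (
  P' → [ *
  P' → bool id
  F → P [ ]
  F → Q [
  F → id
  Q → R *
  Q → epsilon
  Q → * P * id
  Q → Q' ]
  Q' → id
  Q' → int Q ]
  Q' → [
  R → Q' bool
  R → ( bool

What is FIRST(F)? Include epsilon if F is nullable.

{ (, *, [, bool, id, int }

From F → P [ ]: P nullable, take FIRST(P) ∪ {[} = { (, *, [, bool, id, int }.
From F → Q [: Q nullable, take FIRST(Q) ∪ {[} = { (, *, [, id, int }.
F → id contributes {id}.
Union: FIRST(F) = { (, *, [, bool, id, int }.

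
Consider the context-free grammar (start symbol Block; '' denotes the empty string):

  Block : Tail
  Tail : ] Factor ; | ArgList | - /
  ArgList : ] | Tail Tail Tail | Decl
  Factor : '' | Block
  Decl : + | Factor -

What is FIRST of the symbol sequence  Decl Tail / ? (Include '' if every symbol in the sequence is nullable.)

{ +, -, ] }

Add FIRST(Decl) = { +, -, ] }; Decl is not nullable, stop.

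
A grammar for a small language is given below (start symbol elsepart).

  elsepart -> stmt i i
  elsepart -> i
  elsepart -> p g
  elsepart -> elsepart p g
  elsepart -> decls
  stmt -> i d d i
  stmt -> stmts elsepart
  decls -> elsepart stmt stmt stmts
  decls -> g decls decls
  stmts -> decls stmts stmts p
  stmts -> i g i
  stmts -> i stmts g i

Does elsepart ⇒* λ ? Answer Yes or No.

No

No nonterminal in this grammar is nullable.
No production of elsepart has an RHS whose symbols are all nullable, so elsepart is not nullable.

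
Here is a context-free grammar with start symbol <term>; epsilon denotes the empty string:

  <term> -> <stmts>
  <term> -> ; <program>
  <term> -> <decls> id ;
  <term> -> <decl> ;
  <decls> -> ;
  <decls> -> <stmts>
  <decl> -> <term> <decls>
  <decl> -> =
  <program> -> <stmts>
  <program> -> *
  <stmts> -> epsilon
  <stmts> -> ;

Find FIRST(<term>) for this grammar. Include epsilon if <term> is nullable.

{ ;, =, id, epsilon }

From <term> -> <stmts>: add FIRST(<stmts>) = { ;, epsilon } (including epsilon since <stmts> is nullable).
<term> -> ; <program> contributes {;}.
From <term> -> <decls> id ;: <decls> nullable, take FIRST(<decls>) ∪ {id} = { ;, id }.
From <term> -> <decl> ;: <decl> nullable, take FIRST(<decl>) ∪ {;} = { ;, =, id }.
Union: FIRST(<term>) = { ;, =, id, epsilon }.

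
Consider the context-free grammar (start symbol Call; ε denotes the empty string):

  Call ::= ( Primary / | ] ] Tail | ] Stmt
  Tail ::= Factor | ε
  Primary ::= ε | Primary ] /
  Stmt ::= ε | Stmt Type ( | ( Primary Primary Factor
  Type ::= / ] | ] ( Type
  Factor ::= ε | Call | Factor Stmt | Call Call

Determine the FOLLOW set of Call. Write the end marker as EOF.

Call is the start symbol, so EOF ∈ FOLLOW(Call).
In Factor ::= Call: Call is at the end, add FOLLOW(Factor) = { EOF, (, /, ] }.
In Factor ::= Call Call: add FIRST(Call) = { (, ] }.
In Factor ::= Call Call: Call is at the end, add FOLLOW(Factor) = { EOF, (, /, ] }.
Union: FOLLOW(Call) = { EOF, (, /, ] }.

{ EOF, (, /, ] }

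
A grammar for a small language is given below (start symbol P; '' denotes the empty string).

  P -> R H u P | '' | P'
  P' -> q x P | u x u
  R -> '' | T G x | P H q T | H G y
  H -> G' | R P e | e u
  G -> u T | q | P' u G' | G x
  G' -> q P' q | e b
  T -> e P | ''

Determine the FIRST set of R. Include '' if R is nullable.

R -> '' contributes ''.
From R -> T G x: T nullable, take FIRST(T) ∪ FIRST(G) = { e, q, u }.
From R -> P H q T: P nullable, take FIRST(P) ∪ FIRST(H) = { e, q, u }.
From R -> H G y: add FIRST(H) = { e, q, u }.
Union: FIRST(R) = { e, q, u, '' }.

{ e, q, u, '' }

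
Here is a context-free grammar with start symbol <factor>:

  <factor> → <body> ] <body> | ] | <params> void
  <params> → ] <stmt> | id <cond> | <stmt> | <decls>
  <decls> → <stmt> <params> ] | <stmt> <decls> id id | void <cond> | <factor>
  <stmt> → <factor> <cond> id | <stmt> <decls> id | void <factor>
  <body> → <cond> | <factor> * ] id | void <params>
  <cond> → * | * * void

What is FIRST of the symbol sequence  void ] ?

{ void }

void is a terminal; add {void} and stop.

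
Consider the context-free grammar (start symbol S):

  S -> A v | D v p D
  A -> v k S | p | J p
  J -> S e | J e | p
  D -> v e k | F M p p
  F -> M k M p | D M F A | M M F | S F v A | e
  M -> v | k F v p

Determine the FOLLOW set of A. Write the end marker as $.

In S -> A v: add FIRST(v) = { v }.
In F -> D M F A: A is at the end, add FOLLOW(F) = { e, k, p, v }.
In F -> S F v A: A is at the end, add FOLLOW(F) = { e, k, p, v }.
Union: FOLLOW(A) = { e, k, p, v }.

{ e, k, p, v }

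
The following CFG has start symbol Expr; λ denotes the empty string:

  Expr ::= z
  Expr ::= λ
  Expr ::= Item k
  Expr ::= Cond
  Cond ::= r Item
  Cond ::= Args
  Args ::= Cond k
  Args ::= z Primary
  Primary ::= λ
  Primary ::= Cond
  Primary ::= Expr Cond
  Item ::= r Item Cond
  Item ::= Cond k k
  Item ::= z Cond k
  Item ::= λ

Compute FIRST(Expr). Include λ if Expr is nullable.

{ k, r, z, λ }

Expr ::= z contributes {z}.
Expr ::= λ contributes λ.
From Expr ::= Item k: Item nullable, take FIRST(Item) ∪ {k} = { k, r, z }.
From Expr ::= Cond: add FIRST(Cond) = { r, z }.
Union: FIRST(Expr) = { k, r, z, λ }.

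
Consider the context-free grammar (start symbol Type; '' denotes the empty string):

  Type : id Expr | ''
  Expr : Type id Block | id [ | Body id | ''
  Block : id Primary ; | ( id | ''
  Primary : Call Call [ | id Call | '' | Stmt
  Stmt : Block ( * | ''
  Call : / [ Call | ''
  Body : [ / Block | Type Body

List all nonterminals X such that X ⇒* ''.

{ Block, Call, Expr, Primary, Stmt, Type }

Directly nullable (have an ''-production): Type, Expr, Block, Primary, Stmt, Call.
No other nonterminal has a production whose RHS symbols are all nullable.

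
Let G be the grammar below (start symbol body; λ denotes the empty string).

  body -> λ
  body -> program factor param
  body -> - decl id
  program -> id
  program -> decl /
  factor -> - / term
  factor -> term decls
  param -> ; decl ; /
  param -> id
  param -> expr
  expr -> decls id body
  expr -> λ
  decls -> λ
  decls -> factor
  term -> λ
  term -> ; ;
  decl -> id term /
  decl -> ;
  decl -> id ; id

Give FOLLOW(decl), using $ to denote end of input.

{ /, ;, id }

In body -> - decl id: add FIRST(id) = { id }.
In program -> decl /: add FIRST(/) = { / }.
In param -> ; decl ; /: add FIRST(; /) = { ; }.
Union: FOLLOW(decl) = { /, ;, id }.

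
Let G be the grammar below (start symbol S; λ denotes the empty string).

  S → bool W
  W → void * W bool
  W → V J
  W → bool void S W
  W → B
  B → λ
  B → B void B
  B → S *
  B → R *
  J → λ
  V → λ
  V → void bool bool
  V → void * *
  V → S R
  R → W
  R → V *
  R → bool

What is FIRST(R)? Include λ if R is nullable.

{ *, bool, void, λ }

From R → W: add FIRST(W) = { *, bool, void, λ } (including λ since W is nullable).
From R → V *: V nullable, take FIRST(V) ∪ {*} = { *, bool, void }.
R → bool contributes {bool}.
Union: FIRST(R) = { *, bool, void, λ }.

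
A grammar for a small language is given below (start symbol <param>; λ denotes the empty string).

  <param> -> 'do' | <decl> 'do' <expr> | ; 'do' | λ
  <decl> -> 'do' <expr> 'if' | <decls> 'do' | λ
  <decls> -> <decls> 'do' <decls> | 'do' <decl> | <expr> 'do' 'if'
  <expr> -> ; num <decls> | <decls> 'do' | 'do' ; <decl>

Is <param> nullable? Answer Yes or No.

<param> has an λ-production, so <param> ⇒ λ.

Yes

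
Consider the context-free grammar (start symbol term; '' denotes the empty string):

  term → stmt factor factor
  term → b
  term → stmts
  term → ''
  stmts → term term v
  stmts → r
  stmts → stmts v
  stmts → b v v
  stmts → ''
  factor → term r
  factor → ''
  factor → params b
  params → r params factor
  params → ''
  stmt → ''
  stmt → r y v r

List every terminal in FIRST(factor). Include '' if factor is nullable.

From factor → term r: term nullable, take FIRST(term) ∪ {r} = { b, r, v }.
factor → '' contributes ''.
From factor → params b: params nullable, take FIRST(params) ∪ {b} = { b, r }.
Union: FIRST(factor) = { b, r, v, '' }.

{ b, r, v, '' }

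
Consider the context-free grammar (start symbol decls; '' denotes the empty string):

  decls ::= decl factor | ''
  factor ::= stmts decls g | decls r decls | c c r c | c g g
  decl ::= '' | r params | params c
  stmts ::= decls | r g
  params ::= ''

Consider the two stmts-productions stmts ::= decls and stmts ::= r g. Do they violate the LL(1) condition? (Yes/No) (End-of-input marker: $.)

Yes

FIRST(decls) = { c, g, r, '' } and FIRST(r g) = { r }.
Both contain r, so the two alternatives are not disjoint — LL(1) conflict.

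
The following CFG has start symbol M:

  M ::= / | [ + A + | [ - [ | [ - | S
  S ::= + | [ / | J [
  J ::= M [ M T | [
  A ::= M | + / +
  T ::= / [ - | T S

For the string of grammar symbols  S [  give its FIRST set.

Add FIRST(S) = { +, /, [ }; S is not nullable, stop.

{ +, /, [ }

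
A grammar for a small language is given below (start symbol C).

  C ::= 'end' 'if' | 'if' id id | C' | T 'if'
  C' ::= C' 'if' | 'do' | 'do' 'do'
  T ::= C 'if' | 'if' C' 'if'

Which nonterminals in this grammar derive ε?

No nonterminal has an empty production or an RHS whose symbols are all nullable.

{ } (none)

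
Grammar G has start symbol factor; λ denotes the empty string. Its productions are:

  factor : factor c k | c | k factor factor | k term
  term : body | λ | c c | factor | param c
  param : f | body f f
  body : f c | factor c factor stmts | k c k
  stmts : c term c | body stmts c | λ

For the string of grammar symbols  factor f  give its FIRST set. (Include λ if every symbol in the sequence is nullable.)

Add FIRST(factor) = { c, k }; factor is not nullable, stop.

{ c, k }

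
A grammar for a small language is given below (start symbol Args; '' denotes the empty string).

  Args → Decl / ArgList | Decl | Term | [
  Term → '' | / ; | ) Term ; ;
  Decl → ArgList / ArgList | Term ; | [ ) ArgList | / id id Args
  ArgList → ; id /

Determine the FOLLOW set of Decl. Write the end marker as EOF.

{ EOF, / }

In Args → Decl / ArgList: add FIRST(/ ArgList) = { / }.
In Args → Decl: Decl is at the end, add FOLLOW(Args) = { EOF, / }.
Union: FOLLOW(Decl) = { EOF, / }.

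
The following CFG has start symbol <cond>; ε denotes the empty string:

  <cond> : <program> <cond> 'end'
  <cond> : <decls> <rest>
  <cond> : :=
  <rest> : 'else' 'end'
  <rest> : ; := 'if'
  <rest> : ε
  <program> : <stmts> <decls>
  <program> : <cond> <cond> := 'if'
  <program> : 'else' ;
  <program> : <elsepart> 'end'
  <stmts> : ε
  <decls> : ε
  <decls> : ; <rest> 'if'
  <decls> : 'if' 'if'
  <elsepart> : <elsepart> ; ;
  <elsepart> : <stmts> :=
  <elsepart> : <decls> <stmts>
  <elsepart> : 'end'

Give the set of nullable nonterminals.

{ <cond>, <decls>, <elsepart>, <program>, <rest>, <stmts> }

Directly nullable (have an ε-production): <rest>, <stmts>, <decls>.
<elsepart> : <decls> <stmts> with every symbol nullable, so <elsepart> is nullable.
<cond> : <decls> <rest> with every symbol nullable, so <cond> is nullable.
<program> : <stmts> <decls> with every symbol nullable, so <program> is nullable.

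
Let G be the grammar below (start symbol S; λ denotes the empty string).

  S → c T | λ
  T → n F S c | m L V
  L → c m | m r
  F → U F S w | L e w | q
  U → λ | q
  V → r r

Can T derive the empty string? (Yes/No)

No

Nullable nonterminals: S, U.
No production of T has an RHS whose symbols are all nullable, so T is not nullable.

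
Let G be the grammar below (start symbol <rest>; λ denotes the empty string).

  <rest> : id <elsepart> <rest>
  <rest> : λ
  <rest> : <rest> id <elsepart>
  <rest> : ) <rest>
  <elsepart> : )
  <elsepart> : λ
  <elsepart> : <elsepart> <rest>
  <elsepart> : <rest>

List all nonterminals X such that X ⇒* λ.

Directly nullable (have an λ-production): <rest>, <elsepart>.

{ <elsepart>, <rest> }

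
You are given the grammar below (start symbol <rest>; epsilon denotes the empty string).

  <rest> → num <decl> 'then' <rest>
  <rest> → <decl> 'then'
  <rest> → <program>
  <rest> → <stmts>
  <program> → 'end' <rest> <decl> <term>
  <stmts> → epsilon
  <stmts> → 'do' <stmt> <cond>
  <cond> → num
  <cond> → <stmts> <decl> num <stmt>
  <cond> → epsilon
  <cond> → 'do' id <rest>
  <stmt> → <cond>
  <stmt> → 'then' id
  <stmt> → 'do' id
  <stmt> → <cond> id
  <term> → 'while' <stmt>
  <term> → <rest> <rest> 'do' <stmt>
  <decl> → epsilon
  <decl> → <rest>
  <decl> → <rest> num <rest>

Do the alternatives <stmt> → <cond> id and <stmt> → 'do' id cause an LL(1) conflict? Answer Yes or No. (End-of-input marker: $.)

FIRST(<cond> id) = { 'do', 'end', 'then', id, num } and FIRST('do' id) = { 'do' }.
Both contain 'do', so the two alternatives are not disjoint — LL(1) conflict.

Yes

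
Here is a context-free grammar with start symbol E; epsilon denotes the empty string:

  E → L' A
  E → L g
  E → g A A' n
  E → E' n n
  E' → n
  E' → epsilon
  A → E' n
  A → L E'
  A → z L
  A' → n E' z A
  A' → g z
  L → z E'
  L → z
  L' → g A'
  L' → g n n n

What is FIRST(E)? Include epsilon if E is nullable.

{ g, n, z }

From E → L' A: add FIRST(L') = { g }.
From E → L g: add FIRST(L) = { z }.
E → g A A' n contributes {g}.
From E → E' n n: E' nullable, take FIRST(E') ∪ {n} = { n }.
Union: FIRST(E) = { g, n, z }.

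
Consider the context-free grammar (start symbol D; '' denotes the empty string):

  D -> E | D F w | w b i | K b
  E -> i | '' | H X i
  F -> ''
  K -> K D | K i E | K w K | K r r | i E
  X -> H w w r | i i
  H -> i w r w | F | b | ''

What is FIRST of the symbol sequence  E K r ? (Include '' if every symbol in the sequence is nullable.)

Add FIRST(E)\{''} = { b, i, w }; E is nullable, continue.
Add FIRST(K) = { i }; K is not nullable, stop.

{ b, i, w }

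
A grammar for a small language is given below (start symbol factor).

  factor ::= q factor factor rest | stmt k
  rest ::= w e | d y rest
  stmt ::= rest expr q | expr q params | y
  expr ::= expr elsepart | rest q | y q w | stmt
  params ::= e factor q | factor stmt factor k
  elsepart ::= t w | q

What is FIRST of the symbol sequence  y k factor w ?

y is a terminal; add {y} and stop.

{ y }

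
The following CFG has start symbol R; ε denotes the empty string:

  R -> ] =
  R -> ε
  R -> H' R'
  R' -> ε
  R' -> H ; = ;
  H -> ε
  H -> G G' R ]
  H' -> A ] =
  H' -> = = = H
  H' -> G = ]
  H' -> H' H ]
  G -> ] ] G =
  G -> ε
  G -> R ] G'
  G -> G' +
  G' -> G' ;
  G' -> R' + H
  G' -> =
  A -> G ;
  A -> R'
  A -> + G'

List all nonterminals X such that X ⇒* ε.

Directly nullable (have an ε-production): R, R', H, G.
A -> R' with every symbol nullable, so A is nullable.
No other nonterminal has a production whose RHS symbols are all nullable.

{ A, G, H, R, R' }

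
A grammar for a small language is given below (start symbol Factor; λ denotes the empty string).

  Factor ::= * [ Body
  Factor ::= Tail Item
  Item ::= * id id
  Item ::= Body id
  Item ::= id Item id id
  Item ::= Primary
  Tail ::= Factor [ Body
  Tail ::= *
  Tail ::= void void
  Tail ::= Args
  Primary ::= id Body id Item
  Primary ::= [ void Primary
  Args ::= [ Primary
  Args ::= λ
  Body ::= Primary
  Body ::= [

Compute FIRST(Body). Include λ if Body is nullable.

{ [, id }

From Body ::= Primary: add FIRST(Primary) = { [, id }.
Body ::= [ contributes {[}.
Union: FIRST(Body) = { [, id }.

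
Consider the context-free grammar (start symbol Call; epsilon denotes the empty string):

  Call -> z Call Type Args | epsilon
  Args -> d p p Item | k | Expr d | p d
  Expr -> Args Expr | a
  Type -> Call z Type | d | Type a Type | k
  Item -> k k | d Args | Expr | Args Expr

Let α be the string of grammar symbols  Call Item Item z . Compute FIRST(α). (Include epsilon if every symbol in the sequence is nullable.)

Add FIRST(Call)\{epsilon} = { z }; Call is nullable, continue.
Add FIRST(Item) = { a, d, k, p }; Item is not nullable, stop.

{ a, d, k, p, z }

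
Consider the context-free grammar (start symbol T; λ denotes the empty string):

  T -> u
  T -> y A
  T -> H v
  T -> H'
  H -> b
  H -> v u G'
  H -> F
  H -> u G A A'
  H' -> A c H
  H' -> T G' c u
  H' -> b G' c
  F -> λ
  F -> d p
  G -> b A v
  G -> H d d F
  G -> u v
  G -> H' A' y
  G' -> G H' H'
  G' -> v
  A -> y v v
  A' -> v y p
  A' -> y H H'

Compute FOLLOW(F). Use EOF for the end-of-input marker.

{ EOF, b, c, d, u, v, y }

In H -> F: F is at the end, add FOLLOW(H) = { EOF, b, c, d, u, v, y }.
In G -> H d d F: F is at the end, add FOLLOW(G) = { b, d, u, v, y }.
Union: FOLLOW(F) = { EOF, b, c, d, u, v, y }.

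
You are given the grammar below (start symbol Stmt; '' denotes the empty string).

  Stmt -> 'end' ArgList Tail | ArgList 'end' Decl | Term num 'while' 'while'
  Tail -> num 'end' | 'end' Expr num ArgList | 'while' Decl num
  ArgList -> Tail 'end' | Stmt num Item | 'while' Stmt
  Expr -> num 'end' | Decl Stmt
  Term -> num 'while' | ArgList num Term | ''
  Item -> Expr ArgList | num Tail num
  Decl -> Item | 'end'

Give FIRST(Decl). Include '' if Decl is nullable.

{ 'end', num }

From Decl -> Item: add FIRST(Item) = { 'end', num }.
Decl -> 'end' contributes {'end'}.
Union: FIRST(Decl) = { 'end', num }.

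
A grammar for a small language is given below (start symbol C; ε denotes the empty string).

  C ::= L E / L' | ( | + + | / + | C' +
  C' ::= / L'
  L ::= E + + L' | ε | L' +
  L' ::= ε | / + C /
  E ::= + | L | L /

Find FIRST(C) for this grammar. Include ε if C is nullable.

From C ::= L E / L': L, E nullable, take FIRST(L) ∪ FIRST(E) ∪ {/} = { +, / }.
C ::= ( contributes {(}.
C ::= + + contributes {+}.
C ::= / + contributes {/}.
From C ::= C' +: add FIRST(C') = { / }.
Union: FIRST(C) = { (, +, / }.

{ (, +, / }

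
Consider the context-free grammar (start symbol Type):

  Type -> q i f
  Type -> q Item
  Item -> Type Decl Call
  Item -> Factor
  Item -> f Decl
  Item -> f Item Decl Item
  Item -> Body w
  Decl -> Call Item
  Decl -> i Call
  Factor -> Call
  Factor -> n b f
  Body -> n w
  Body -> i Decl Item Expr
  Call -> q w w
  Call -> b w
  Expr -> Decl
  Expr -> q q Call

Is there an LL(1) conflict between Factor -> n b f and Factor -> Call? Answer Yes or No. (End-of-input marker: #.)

No

FIRST(n b f) = { n } and FIRST(Call) = { b, q }.
The FIRST sets are disjoint and neither alternative is nullable — no conflict.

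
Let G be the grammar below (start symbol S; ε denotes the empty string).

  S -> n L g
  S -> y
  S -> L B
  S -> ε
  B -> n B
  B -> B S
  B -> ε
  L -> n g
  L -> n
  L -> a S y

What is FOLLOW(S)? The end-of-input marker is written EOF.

S is the start symbol, so EOF ∈ FOLLOW(S).
In B -> B S: S is at the end, add FOLLOW(B) = { EOF, a, n, y }.
In L -> a S y: add FIRST(y) = { y }.
Union: FOLLOW(S) = { EOF, a, n, y }.

{ EOF, a, n, y }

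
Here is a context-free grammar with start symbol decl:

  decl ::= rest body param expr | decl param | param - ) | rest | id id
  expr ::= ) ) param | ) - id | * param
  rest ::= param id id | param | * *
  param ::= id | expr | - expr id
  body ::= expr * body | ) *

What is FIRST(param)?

{ ), *, -, id }

param ::= id contributes {id}.
From param ::= expr: add FIRST(expr) = { ), * }.
param ::= - expr id contributes {-}.
Union: FIRST(param) = { ), *, -, id }.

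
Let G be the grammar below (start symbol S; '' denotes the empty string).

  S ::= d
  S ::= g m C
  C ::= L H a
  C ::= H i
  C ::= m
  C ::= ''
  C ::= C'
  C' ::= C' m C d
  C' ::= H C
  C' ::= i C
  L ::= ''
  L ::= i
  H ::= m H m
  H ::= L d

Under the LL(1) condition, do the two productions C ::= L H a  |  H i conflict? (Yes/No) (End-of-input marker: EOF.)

FIRST(L H a) = { d, i, m } and FIRST(H i) = { d, i, m }.
Both contain d, so the two alternatives are not disjoint — LL(1) conflict.

Yes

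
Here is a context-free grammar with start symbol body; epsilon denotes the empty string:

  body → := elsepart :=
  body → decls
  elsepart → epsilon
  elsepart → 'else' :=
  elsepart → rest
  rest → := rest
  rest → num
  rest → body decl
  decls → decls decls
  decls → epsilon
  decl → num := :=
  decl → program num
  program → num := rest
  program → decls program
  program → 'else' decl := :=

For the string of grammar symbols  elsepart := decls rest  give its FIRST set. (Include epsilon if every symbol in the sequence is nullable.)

{ 'else', :=, num }

Add FIRST(elsepart)\{epsilon} = { 'else', :=, num }; elsepart is nullable, continue.
:= is a terminal; add {:=} and stop.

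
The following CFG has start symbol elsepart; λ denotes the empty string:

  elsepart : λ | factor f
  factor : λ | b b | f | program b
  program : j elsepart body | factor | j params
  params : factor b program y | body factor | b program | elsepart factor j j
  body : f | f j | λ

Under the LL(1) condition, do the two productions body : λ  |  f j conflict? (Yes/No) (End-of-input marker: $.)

FIRST(λ) = { λ } and FIRST(f j) = { f }.
The first alternative is nullable and FOLLOW(body) = { b, f, j, y } shares f with FIRST of the second — conflict.

Yes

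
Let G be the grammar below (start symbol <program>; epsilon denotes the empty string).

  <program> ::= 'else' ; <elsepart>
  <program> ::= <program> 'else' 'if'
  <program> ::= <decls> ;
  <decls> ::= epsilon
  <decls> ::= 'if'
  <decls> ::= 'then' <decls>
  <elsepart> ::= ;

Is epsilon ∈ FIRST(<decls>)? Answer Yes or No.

Yes

<decls> has an epsilon-production, so <decls> ⇒ epsilon.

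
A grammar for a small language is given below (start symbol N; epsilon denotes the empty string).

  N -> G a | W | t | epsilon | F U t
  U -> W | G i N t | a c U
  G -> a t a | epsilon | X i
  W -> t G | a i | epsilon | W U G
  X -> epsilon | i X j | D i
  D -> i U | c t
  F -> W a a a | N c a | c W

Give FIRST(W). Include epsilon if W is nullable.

{ a, c, i, t, epsilon }

W -> t G contributes {t}.
W -> a i contributes {a}.
W -> epsilon contributes epsilon.
From W -> W U G: W, U, G nullable, take FIRST(W) ∪ FIRST(U) ∪ FIRST(G) = { a, c, i, t }; also epsilon since the whole RHS is nullable.
Union: FIRST(W) = { a, c, i, t, epsilon }.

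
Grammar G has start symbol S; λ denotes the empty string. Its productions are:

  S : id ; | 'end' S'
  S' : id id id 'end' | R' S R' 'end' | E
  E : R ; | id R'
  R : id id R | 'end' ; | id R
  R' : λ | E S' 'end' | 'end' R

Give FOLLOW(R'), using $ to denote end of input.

In S' : R' S R' 'end': add FIRST(S R' 'end') = { 'end', id }.
In S' : R' S R' 'end': add FIRST('end') = { 'end' }.
In E : id R': R' is at the end, add FOLLOW(E) = { $, 'end', id }.
Union: FOLLOW(R') = { $, 'end', id }.

{ $, 'end', id }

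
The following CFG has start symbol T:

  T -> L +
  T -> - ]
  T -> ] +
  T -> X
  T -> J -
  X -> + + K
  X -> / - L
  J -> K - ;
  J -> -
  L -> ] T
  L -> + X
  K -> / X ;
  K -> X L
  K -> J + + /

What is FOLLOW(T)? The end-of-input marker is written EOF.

T is the start symbol, so EOF ∈ FOLLOW(T).
In L -> ] T: T is at the end, add FOLLOW(L) = { EOF, +, -, ;, ] }.
Union: FOLLOW(T) = { EOF, +, -, ;, ] }.

{ EOF, +, -, ;, ] }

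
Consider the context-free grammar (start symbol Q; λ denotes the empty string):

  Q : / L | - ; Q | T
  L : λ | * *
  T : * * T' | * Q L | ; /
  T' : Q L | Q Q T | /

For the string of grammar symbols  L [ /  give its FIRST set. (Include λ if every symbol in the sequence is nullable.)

{ *, [ }

Add FIRST(L)\{λ} = { * }; L is nullable, continue.
[ is a terminal; add {[} and stop.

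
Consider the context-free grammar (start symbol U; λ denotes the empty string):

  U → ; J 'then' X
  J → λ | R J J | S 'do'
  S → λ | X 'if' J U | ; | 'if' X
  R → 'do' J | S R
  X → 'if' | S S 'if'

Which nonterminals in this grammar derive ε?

Directly nullable (have an λ-production): J, S.
No other nonterminal has a production whose RHS symbols are all nullable.

{ J, S }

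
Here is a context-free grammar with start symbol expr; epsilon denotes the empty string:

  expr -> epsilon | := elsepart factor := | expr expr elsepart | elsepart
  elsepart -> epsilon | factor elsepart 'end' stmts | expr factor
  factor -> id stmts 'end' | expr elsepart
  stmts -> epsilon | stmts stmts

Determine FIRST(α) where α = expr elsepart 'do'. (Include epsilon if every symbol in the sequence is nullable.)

Add FIRST(expr)\{epsilon} = { 'end', :=, id }; expr is nullable, continue.
Add FIRST(elsepart)\{epsilon} = { 'end', :=, id }; elsepart is nullable, continue.
'do' is a terminal; add {'do'} and stop.

{ 'do', 'end', :=, id }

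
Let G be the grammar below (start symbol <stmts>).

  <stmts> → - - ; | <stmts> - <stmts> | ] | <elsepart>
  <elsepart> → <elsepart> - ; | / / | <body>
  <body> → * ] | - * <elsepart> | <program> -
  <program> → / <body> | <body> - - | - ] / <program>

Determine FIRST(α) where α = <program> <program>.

{ *, -, / }

Add FIRST(<program>) = { *, -, / }; <program> is not nullable, stop.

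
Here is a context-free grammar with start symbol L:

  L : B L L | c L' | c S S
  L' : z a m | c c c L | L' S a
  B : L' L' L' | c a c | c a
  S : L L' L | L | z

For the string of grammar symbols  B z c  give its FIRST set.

Add FIRST(B) = { c, z }; B is not nullable, stop.

{ c, z }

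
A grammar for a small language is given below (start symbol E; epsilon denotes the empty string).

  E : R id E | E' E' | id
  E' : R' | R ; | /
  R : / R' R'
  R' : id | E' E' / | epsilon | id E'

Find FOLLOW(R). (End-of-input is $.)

In E : R id E: add FIRST(id E) = { id }.
In E' : R ;: add FIRST(;) = { ; }.
Union: FOLLOW(R) = { ;, id }.

{ ;, id }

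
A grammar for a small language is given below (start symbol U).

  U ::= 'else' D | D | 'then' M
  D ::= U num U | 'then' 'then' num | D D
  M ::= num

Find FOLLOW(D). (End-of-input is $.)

{ $, 'else', 'then', num }

In U ::= 'else' D: D is at the end, add FOLLOW(U) = { $, 'else', 'then', num }.
In U ::= D: D is at the end, add FOLLOW(U) = { $, 'else', 'then', num }.
In D ::= D D: add FIRST(D) = { 'else', 'then' }.
In D ::= D D: D is at the end, add FOLLOW(D) = { $, 'else', 'then', num }.
Union: FOLLOW(D) = { $, 'else', 'then', num }.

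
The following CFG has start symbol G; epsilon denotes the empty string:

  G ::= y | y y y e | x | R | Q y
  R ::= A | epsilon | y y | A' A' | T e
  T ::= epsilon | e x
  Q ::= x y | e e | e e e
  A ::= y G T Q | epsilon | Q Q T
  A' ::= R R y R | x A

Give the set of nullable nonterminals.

Directly nullable (have an epsilon-production): R, T, A.
G ::= R with every symbol nullable, so G is nullable.
No other nonterminal has a production whose RHS symbols are all nullable.

{ A, G, R, T }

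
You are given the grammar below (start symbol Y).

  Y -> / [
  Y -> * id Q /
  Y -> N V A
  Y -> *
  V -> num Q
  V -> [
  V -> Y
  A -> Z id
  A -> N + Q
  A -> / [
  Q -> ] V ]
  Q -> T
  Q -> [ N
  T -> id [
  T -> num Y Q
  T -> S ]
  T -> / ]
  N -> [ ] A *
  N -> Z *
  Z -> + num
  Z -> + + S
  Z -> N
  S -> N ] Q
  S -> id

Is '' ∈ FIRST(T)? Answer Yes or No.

No nonterminal in this grammar is nullable.
No production of T has an RHS whose symbols are all nullable, so T is not nullable.

No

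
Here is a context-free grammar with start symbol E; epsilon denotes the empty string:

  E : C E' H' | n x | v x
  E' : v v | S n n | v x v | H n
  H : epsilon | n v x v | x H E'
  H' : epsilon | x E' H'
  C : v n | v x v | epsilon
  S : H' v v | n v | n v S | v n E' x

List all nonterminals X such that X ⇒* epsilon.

{ C, H, H' }

Directly nullable (have an epsilon-production): H, H', C.
No other nonterminal has a production whose RHS symbols are all nullable.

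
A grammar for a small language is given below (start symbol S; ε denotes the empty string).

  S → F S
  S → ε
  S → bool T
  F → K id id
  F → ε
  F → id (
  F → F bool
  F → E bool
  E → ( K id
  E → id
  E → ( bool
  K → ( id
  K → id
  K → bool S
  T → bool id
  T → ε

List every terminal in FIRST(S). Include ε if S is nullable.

From S → F S: F, S nullable, take FIRST(F) ∪ FIRST(S) = { (, bool, id }; also ε since the whole RHS is nullable.
S → ε contributes ε.
S → bool T contributes {bool}.
Union: FIRST(S) = { (, bool, id, ε }.

{ (, bool, id, ε }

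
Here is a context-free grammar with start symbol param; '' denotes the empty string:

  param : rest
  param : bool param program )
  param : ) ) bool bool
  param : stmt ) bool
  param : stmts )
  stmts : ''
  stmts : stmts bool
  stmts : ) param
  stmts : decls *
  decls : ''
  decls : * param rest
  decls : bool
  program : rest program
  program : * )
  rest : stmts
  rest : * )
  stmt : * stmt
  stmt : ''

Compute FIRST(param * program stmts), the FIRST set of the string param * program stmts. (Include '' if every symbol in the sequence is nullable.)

{ ), *, bool }

Add FIRST(param)\{''} = { ), *, bool }; param is nullable, continue.
* is a terminal; add {*} and stop.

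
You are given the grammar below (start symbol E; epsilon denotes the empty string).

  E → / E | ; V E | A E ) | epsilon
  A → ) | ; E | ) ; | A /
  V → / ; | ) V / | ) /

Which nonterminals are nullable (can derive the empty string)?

Directly nullable (have an epsilon-production): E.
No other nonterminal has a production whose RHS symbols are all nullable.

{ E }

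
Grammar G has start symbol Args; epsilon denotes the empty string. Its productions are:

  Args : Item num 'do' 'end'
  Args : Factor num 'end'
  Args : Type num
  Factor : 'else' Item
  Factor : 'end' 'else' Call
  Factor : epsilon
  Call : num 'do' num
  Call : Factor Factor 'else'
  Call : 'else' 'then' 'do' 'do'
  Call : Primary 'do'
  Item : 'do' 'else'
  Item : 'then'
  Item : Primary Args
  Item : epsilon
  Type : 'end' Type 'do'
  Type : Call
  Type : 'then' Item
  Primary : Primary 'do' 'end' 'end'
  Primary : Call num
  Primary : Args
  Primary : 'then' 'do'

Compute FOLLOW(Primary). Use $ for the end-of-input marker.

{ 'do', 'else', 'end', 'then', num }

In Call : Primary 'do': add FIRST('do') = { 'do' }.
In Item : Primary Args: add FIRST(Args) = { 'do', 'else', 'end', 'then', num }.
In Primary : Primary 'do' 'end' 'end': add FIRST('do' 'end' 'end') = { 'do' }.
Union: FOLLOW(Primary) = { 'do', 'else', 'end', 'then', num }.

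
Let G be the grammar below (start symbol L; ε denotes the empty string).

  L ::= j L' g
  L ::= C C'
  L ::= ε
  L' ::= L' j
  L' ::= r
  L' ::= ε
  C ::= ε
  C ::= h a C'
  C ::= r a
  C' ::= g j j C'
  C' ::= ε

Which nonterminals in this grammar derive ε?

Directly nullable (have an ε-production): L, L', C, C'.

{ C, C', L, L' }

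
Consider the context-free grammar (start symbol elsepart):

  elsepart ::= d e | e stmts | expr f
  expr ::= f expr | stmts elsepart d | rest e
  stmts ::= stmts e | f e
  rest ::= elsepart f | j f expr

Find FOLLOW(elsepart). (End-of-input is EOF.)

elsepart is the start symbol, so EOF ∈ FOLLOW(elsepart).
In expr ::= stmts elsepart d: add FIRST(d) = { d }.
In rest ::= elsepart f: add FIRST(f) = { f }.
Union: FOLLOW(elsepart) = { EOF, d, f }.

{ EOF, d, f }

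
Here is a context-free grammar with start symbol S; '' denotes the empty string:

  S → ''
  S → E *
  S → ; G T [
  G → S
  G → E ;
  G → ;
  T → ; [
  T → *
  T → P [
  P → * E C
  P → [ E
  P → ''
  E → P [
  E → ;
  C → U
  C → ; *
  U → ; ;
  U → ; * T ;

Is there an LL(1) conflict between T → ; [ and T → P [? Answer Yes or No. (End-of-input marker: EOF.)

No

FIRST(; [) = { ; } and FIRST(P [) = { *, [ }.
The FIRST sets are disjoint and neither alternative is nullable — no conflict.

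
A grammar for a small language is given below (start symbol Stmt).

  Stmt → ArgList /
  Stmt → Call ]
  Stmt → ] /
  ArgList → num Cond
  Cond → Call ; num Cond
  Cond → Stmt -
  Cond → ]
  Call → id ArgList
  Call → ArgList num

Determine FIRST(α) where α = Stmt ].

{ ], id, num }

Add FIRST(Stmt) = { ], id, num }; Stmt is not nullable, stop.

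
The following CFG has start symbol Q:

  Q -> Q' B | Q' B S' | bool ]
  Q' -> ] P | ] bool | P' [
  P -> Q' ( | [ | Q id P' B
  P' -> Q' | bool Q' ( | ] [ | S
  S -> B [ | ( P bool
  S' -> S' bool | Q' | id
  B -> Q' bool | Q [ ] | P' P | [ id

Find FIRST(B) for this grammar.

From B -> Q' bool: add FIRST(Q') = { (, [, ], bool }.
From B -> Q [ ]: add FIRST(Q) = { (, [, ], bool }.
From B -> P' P: add FIRST(P') = { (, [, ], bool }.
B -> [ id contributes {[}.
Union: FIRST(B) = { (, [, ], bool }.

{ (, [, ], bool }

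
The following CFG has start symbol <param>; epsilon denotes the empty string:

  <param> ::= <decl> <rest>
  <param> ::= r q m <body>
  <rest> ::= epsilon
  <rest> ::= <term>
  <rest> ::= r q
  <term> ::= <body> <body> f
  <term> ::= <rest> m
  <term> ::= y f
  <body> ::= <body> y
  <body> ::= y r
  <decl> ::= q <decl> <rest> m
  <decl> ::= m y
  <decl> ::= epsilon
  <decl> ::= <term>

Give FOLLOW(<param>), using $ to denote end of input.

{ $ }

<param> is the start symbol, so $ ∈ FOLLOW(<param>).
Union: FOLLOW(<param>) = { $ }.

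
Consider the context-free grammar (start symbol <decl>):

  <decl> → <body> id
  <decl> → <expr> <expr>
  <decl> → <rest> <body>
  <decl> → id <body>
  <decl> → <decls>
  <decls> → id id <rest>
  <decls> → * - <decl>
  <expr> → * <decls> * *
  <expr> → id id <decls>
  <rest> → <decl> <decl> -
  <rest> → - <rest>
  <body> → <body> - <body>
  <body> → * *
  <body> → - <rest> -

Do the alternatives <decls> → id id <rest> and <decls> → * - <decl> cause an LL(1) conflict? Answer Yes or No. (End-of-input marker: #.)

FIRST(id id <rest>) = { id } and FIRST(* - <decl>) = { * }.
The FIRST sets are disjoint and neither alternative is nullable — no conflict.

No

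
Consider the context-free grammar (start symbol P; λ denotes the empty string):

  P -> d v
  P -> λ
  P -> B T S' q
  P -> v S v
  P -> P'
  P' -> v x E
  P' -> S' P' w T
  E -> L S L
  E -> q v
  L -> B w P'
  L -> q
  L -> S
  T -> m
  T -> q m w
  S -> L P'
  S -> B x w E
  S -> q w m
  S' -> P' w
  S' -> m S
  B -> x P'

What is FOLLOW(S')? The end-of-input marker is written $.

In P -> B T S' q: add FIRST(q) = { q }.
In P' -> S' P' w T: add FIRST(P' w T) = { m, v }.
Union: FOLLOW(S') = { m, q, v }.

{ m, q, v }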